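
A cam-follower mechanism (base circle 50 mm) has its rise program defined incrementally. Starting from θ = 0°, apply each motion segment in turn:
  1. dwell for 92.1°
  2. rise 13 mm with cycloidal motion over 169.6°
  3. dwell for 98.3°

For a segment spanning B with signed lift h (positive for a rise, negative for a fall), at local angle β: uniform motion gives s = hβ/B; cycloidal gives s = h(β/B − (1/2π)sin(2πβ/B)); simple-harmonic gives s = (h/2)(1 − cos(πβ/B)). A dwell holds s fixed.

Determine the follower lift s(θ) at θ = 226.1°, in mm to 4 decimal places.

seg 1 [0°–92.1°] dwell: s stays 0.0000
seg 2 [92.1°–261.7°] cycloidal, h=13: θ=226.1° here. β=134, B=169.6. 13·(0.7901 − sin(2π·0.7901)/(2π)) = 12.2749 → s = 12.2749

12.2749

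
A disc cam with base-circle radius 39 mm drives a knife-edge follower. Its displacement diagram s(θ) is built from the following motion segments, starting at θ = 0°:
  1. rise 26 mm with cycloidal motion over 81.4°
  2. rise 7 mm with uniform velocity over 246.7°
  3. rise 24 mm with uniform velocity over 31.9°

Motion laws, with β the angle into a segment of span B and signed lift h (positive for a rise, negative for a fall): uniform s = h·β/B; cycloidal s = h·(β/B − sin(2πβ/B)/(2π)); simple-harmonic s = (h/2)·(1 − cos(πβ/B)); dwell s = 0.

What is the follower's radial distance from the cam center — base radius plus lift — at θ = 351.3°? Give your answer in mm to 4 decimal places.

seg 1 [0°–81.4°] cycloidal, h=26: full span → s += 26 → s = 26.0000
seg 2 [81.4°–328.1°] uniform, h=7: full span → s += 7 → s = 33.0000
seg 3 [328.1°–360°] uniform, h=24: θ=351.3° here. β=23.2, B=31.9. 24·23.2/31.9 = 17.4545 → s = 50.4545
radial distance = base radius + s = 39 + 50.4545 = 89.4545

89.4545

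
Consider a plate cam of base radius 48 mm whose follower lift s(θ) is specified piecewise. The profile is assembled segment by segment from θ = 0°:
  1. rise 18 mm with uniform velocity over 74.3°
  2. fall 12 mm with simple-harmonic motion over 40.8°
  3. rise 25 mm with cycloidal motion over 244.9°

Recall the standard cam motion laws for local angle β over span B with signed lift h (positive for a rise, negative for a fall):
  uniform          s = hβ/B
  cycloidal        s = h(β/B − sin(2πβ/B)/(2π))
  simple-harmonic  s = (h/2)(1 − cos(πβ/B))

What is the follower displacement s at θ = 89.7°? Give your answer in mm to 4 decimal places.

seg 1 [0°–74.3°] uniform, h=18: full span → s += 18 → s = 18.0000
seg 2 [74.3°–115.1°] simple-harmonic, h=-12: θ=89.7° here. β=15.4, B=40.8. -12/2·(1 − cos(π·0.3775)) = -3.7467 → s = 14.2533

14.2533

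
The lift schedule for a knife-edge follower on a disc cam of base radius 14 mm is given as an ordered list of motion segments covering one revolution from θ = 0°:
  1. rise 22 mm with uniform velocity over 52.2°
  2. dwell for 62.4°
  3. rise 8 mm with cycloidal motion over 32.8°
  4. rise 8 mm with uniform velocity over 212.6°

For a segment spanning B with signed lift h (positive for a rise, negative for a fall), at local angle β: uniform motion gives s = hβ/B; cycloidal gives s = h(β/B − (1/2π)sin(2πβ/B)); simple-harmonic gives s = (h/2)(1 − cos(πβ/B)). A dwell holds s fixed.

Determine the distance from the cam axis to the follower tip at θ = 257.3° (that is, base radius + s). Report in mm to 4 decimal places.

seg 1 [0°–52.2°] uniform, h=22: full span → s += 22 → s = 22.0000
seg 2 [52.2°–114.6°] dwell: s stays 22.0000
seg 3 [114.6°–147.4°] cycloidal, h=8: full span → s += 8 → s = 30.0000
seg 4 [147.4°–360°] uniform, h=8: θ=257.3° here. β=109.9, B=212.6. 8·109.9/212.6 = 4.1355 → s = 34.1355
radial distance = base radius + s = 14 + 34.1355 = 48.1355

48.1355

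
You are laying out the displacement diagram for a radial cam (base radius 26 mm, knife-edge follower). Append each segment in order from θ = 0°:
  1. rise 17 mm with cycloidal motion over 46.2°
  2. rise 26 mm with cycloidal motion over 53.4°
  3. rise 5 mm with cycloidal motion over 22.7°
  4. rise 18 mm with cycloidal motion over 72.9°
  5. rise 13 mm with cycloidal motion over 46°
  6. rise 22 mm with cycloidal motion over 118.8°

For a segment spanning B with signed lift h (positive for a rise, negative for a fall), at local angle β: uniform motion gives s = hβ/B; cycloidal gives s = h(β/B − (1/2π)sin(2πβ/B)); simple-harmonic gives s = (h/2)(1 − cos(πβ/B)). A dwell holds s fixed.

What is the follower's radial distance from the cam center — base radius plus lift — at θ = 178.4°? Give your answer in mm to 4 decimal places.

seg 1 [0°–46.2°] cycloidal, h=17: full span → s += 17 → s = 17.0000
seg 2 [46.2°–99.6°] cycloidal, h=26: full span → s += 26 → s = 43.0000
seg 3 [99.6°–122.3°] cycloidal, h=5: full span → s += 5 → s = 48.0000
seg 4 [122.3°–195.2°] cycloidal, h=18: θ=178.4° here. β=56.1, B=72.9. 18·(0.7695 − sin(2π·0.7695)/(2π)) = 16.6951 → s = 64.6951
radial distance = base radius + s = 26 + 64.6951 = 90.6951

90.6951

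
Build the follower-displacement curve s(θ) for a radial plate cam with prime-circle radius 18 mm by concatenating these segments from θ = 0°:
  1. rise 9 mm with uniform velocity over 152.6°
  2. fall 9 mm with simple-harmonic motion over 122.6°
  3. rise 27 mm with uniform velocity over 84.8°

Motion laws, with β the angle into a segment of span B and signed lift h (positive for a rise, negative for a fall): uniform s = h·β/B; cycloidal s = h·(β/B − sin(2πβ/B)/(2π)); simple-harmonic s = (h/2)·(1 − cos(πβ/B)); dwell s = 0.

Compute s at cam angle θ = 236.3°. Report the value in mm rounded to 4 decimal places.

seg 1 [0°–152.6°] uniform, h=9: full span → s += 9 → s = 9.0000
seg 2 [152.6°–275.2°] simple-harmonic, h=-9: θ=236.3° here. β=83.7, B=122.6. -9/2·(1 − cos(π·0.6827)) = -6.9435 → s = 2.0565

2.0565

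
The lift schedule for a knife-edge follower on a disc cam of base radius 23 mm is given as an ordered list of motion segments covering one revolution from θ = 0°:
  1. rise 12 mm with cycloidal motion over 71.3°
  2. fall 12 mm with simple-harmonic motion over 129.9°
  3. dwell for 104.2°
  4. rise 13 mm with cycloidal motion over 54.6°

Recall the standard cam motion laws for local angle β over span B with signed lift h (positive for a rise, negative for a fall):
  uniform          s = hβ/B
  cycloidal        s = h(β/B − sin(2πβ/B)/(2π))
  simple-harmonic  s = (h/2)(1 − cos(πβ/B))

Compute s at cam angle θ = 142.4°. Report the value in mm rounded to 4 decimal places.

seg 1 [0°–71.3°] cycloidal, h=12: full span → s += 12 → s = 12.0000
seg 2 [71.3°–201.2°] simple-harmonic, h=-12: θ=142.4° here. β=71.1, B=129.9. -12/2·(1 − cos(π·0.5473)) = -6.8891 → s = 5.1109

5.1109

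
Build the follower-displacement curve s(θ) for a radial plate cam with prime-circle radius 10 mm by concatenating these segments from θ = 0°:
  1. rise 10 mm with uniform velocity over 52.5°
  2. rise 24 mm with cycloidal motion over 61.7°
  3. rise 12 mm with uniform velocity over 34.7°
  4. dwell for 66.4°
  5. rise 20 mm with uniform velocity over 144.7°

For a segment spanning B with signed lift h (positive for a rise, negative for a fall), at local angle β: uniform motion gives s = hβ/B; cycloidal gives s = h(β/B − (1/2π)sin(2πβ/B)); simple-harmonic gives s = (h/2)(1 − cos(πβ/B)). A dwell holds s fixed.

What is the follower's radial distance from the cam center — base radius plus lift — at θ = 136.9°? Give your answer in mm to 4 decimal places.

seg 1 [0°–52.5°] uniform, h=10: full span → s += 10 → s = 10.0000
seg 2 [52.5°–114.2°] cycloidal, h=24: full span → s += 24 → s = 34.0000
seg 3 [114.2°–148.9°] uniform, h=12: θ=136.9° here. β=22.7, B=34.7. 12·22.7/34.7 = 7.8501 → s = 41.8501
radial distance = base radius + s = 10 + 41.8501 = 51.8501

51.8501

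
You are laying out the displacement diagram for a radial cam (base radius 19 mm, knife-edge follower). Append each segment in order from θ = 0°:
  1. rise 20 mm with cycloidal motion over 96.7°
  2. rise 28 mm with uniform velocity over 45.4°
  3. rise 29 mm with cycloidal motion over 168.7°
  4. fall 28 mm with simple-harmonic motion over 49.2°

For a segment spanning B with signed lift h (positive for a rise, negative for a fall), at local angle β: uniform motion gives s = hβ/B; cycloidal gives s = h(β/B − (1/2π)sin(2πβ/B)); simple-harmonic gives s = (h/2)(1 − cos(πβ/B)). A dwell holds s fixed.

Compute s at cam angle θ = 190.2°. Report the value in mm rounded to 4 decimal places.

seg 1 [0°–96.7°] cycloidal, h=20: full span → s += 20 → s = 20.0000
seg 2 [96.7°–142.1°] uniform, h=28: full span → s += 28 → s = 48.0000
seg 3 [142.1°–310.8°] cycloidal, h=29: θ=190.2° here. β=48.1, B=168.7. 29·(0.2851 − sin(2π·0.2851)/(2π)) = 3.7650 → s = 51.7650

51.7650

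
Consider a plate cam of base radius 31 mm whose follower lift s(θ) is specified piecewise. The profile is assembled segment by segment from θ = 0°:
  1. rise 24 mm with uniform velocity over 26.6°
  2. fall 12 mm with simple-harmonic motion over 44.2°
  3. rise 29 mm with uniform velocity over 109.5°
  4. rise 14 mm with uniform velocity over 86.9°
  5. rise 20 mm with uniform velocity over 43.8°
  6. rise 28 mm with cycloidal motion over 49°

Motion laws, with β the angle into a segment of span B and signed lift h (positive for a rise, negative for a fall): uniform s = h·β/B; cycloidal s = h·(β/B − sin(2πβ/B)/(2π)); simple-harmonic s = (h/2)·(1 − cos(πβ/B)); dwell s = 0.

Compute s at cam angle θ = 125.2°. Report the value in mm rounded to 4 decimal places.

seg 1 [0°–26.6°] uniform, h=24: full span → s += 24 → s = 24.0000
seg 2 [26.6°–70.8°] simple-harmonic, h=-12: full span → s += -12 → s = 12.0000
seg 3 [70.8°–180.3°] uniform, h=29: θ=125.2° here. β=54.4, B=109.5. 29·54.4/109.5 = 14.4073 → s = 26.4073

26.4073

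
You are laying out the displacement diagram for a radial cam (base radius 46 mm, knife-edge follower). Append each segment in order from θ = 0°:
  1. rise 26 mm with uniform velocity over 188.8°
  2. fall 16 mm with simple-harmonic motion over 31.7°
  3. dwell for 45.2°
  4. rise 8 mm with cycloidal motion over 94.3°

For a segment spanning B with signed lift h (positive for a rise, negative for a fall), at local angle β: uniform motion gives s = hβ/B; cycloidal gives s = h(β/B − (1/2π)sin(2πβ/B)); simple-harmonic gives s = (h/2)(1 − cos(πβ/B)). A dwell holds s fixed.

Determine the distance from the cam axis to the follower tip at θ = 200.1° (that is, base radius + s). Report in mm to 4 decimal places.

seg 1 [0°–188.8°] uniform, h=26: full span → s += 26 → s = 26.0000
seg 2 [188.8°–220.5°] simple-harmonic, h=-16: θ=200.1° here. β=11.3, B=31.7. -16/2·(1 − cos(π·0.3565)) = -4.5136 → s = 21.4864
radial distance = base radius + s = 46 + 21.4864 = 67.4864

67.4864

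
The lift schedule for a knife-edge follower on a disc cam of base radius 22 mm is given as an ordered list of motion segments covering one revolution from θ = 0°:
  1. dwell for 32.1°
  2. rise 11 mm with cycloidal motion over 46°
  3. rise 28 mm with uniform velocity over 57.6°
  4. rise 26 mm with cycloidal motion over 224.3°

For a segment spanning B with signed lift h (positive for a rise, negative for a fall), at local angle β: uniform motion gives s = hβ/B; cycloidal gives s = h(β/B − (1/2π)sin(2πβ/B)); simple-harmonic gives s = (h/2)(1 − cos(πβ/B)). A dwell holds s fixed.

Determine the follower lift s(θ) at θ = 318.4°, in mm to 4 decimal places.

seg 1 [0°–32.1°] dwell: s stays 0.0000
seg 2 [32.1°–78.1°] cycloidal, h=11: full span → s += 11 → s = 11.0000
seg 3 [78.1°–135.7°] uniform, h=28: full span → s += 28 → s = 39.0000
seg 4 [135.7°–360°] cycloidal, h=26: θ=318.4° here. β=182.7, B=224.3. 26·(0.8145 − sin(2π·0.8145)/(2π)) = 24.9804 → s = 63.9804

63.9804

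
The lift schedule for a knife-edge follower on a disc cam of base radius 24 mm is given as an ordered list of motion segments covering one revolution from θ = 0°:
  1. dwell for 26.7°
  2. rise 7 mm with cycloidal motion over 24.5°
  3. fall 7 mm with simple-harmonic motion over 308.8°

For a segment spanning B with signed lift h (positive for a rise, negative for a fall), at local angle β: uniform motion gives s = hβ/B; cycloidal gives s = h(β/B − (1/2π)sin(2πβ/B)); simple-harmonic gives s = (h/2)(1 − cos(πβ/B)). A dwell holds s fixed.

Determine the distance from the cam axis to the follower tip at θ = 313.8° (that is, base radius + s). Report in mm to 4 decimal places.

seg 1 [0°–26.7°] dwell: s stays 0.0000
seg 2 [26.7°–51.2°] cycloidal, h=7: full span → s += 7 → s = 7.0000
seg 3 [51.2°–360°] simple-harmonic, h=-7: θ=313.8° here. β=262.6, B=308.8. -7/2·(1 − cos(π·0.8504)) = -6.6205 → s = 0.3795
radial distance = base radius + s = 24 + 0.3795 = 24.3795

24.3795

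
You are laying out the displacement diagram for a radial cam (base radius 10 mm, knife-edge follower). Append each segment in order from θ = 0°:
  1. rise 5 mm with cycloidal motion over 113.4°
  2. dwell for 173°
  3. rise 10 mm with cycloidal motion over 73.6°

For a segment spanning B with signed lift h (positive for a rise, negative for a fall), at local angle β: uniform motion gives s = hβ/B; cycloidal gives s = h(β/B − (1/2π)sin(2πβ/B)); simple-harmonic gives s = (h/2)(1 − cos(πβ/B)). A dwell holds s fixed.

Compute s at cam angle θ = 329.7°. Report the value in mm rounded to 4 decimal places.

seg 1 [0°–113.4°] cycloidal, h=5: full span → s += 5 → s = 5.0000
seg 2 [113.4°–286.4°] dwell: s stays 5.0000
seg 3 [286.4°–360°] cycloidal, h=10: θ=329.7° here. β=43.3, B=73.6. 10·(0.5883 − sin(2π·0.5883)/(2π)) = 6.7217 → s = 11.7217

11.7217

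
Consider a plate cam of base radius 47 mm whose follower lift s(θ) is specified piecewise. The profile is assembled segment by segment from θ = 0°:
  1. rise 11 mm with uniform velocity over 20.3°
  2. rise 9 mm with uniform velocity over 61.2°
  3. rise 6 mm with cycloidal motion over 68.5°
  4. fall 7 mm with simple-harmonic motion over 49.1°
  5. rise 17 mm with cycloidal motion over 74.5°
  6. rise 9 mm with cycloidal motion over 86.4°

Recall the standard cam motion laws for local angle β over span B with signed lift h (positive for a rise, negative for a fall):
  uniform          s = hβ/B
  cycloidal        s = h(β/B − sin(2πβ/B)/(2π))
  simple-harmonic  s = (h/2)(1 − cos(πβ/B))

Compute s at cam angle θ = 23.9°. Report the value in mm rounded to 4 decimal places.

seg 1 [0°–20.3°] uniform, h=11: full span → s += 11 → s = 11.0000
seg 2 [20.3°–81.5°] uniform, h=9: θ=23.9° here. β=3.6, B=61.2. 9·3.6/61.2 = 0.5294 → s = 11.5294

11.5294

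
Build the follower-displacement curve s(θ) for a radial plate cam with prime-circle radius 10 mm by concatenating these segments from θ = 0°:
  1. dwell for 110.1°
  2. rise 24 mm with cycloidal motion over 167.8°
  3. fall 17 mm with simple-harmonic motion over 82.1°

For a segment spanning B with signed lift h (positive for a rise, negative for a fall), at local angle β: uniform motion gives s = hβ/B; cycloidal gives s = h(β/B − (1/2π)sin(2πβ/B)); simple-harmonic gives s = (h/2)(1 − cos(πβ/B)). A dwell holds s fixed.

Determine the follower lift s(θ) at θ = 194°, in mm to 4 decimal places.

seg 1 [0°–110.1°] dwell: s stays 0.0000
seg 2 [110.1°–277.9°] cycloidal, h=24: θ=194° here. β=83.9, B=167.8. 24·(0.5000 − sin(2π·0.5000)/(2π)) = 12.0000 → s = 12.0000

12.0000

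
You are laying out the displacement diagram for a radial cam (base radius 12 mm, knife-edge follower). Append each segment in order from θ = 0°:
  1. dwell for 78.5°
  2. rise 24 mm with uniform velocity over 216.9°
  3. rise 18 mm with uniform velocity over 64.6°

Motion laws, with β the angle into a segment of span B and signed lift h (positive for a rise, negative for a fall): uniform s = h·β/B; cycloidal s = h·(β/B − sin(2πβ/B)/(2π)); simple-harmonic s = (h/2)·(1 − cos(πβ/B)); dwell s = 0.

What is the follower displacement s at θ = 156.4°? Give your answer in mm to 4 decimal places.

seg 1 [0°–78.5°] dwell: s stays 0.0000
seg 2 [78.5°–295.4°] uniform, h=24: θ=156.4° here. β=77.9, B=216.9. 24·77.9/216.9 = 8.6196 → s = 8.6196

8.6196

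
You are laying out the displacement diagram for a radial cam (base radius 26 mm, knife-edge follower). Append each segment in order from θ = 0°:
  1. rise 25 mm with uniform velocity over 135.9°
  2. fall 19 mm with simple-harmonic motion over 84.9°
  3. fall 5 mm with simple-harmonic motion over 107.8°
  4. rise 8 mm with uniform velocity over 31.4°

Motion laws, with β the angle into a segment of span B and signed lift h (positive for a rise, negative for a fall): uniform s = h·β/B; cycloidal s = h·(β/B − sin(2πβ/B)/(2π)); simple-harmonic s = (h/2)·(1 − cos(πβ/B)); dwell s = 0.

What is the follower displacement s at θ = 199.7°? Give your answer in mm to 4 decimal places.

seg 1 [0°–135.9°] uniform, h=25: full span → s += 25 → s = 25.0000
seg 2 [135.9°–220.8°] simple-harmonic, h=-19: θ=199.7° here. β=63.8, B=84.9. -19/2·(1 − cos(π·0.7515)) = -16.2485 → s = 8.7515

8.7515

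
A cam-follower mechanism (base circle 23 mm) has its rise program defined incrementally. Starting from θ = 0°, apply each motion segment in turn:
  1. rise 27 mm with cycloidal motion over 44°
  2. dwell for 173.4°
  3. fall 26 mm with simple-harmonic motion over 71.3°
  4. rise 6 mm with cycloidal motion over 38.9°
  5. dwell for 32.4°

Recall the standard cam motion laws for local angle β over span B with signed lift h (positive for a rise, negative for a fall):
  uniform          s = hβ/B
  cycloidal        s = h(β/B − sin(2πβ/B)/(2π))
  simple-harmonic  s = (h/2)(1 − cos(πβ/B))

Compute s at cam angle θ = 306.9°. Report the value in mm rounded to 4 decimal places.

seg 1 [0°–44°] cycloidal, h=27: full span → s += 27 → s = 27.0000
seg 2 [44°–217.4°] dwell: s stays 27.0000
seg 3 [217.4°–288.7°] simple-harmonic, h=-26: full span → s += -26 → s = 1.0000
seg 4 [288.7°–327.6°] cycloidal, h=6: θ=306.9° here. β=18.2, B=38.9. 6·(0.4679 − sin(2π·0.4679)/(2π)) = 2.6157 → s = 3.6157

3.6157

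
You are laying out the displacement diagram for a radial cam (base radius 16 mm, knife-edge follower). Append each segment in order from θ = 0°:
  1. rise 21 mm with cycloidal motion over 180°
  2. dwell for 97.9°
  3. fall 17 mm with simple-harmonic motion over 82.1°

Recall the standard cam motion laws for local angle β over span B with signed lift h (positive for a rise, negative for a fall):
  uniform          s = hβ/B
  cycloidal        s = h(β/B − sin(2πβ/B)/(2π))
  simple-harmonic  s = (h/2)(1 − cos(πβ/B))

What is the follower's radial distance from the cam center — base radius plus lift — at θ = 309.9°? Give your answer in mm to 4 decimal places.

seg 1 [0°–180°] cycloidal, h=21: full span → s += 21 → s = 21.0000
seg 2 [180°–277.9°] dwell: s stays 21.0000
seg 3 [277.9°–360°] simple-harmonic, h=-17: θ=309.9° here. β=32, B=82.1. -17/2·(1 − cos(π·0.3898)) = -5.6149 → s = 15.3851
radial distance = base radius + s = 16 + 15.3851 = 31.3851

31.3851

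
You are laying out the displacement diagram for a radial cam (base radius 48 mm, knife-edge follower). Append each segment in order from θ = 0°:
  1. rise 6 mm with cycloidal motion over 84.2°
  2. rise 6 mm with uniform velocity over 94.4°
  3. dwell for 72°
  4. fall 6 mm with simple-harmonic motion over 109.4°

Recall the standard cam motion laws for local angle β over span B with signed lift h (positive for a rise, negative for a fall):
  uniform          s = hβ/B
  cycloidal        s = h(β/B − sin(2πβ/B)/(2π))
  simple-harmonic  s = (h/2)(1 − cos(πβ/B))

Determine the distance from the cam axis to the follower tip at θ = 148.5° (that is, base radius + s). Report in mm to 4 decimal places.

seg 1 [0°–84.2°] cycloidal, h=6: full span → s += 6 → s = 6.0000
seg 2 [84.2°–178.6°] uniform, h=6: θ=148.5° here. β=64.3, B=94.4. 6·64.3/94.4 = 4.0869 → s = 10.0869
radial distance = base radius + s = 48 + 10.0869 = 58.0869

58.0869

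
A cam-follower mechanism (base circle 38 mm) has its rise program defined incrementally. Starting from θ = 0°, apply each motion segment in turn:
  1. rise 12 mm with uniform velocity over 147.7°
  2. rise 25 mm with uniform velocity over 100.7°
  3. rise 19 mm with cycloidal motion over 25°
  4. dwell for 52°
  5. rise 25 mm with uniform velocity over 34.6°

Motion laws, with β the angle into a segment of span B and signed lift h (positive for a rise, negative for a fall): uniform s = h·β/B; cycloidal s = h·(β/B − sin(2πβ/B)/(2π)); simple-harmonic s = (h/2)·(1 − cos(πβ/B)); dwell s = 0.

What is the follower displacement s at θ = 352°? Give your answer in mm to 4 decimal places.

seg 1 [0°–147.7°] uniform, h=12: full span → s += 12 → s = 12.0000
seg 2 [147.7°–248.4°] uniform, h=25: full span → s += 25 → s = 37.0000
seg 3 [248.4°–273.4°] cycloidal, h=19: full span → s += 19 → s = 56.0000
seg 4 [273.4°–325.4°] dwell: s stays 56.0000
seg 5 [325.4°–360°] uniform, h=25: θ=352° here. β=26.6, B=34.6. 25·26.6/34.6 = 19.2197 → s = 75.2197

75.2197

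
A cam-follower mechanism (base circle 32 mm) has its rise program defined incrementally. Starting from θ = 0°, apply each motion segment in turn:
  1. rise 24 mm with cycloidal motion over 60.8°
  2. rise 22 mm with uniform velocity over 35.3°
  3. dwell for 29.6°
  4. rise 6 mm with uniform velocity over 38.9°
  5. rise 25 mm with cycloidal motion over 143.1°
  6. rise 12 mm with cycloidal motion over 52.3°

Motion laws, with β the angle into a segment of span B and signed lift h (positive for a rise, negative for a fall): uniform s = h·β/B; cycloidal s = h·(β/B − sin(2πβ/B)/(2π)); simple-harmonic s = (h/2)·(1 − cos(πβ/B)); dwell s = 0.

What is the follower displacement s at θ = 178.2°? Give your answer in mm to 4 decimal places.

seg 1 [0°–60.8°] cycloidal, h=24: full span → s += 24 → s = 24.0000
seg 2 [60.8°–96.1°] uniform, h=22: full span → s += 22 → s = 46.0000
seg 3 [96.1°–125.7°] dwell: s stays 46.0000
seg 4 [125.7°–164.6°] uniform, h=6: full span → s += 6 → s = 52.0000
seg 5 [164.6°–307.7°] cycloidal, h=25: θ=178.2° here. β=13.6, B=143.1. 25·(0.0950 − sin(2π·0.0950)/(2π)) = 0.1387 → s = 52.1387

52.1387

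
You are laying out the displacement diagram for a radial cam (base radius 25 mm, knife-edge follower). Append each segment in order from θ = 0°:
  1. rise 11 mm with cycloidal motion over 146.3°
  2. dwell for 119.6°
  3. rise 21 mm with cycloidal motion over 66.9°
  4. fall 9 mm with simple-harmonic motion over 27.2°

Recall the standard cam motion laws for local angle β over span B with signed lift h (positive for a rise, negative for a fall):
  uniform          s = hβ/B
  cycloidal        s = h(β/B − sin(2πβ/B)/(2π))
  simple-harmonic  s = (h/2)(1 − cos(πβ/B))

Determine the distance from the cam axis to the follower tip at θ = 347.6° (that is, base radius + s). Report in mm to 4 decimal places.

seg 1 [0°–146.3°] cycloidal, h=11: full span → s += 11 → s = 11.0000
seg 2 [146.3°–265.9°] dwell: s stays 11.0000
seg 3 [265.9°–332.8°] cycloidal, h=21: full span → s += 21 → s = 32.0000
seg 4 [332.8°–360°] simple-harmonic, h=-9: θ=347.6° here. β=14.8, B=27.2. -9/2·(1 − cos(π·0.5441)) = -5.1217 → s = 26.8783
radial distance = base radius + s = 25 + 26.8783 = 51.8783

51.8783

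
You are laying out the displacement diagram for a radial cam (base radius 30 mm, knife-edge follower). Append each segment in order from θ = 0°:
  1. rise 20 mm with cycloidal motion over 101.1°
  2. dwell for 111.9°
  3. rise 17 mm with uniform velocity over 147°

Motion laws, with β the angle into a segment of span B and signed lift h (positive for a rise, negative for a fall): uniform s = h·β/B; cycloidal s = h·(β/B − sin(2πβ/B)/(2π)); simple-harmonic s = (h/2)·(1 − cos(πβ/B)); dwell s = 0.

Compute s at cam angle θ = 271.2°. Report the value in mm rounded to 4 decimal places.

seg 1 [0°–101.1°] cycloidal, h=20: full span → s += 20 → s = 20.0000
seg 2 [101.1°–213°] dwell: s stays 20.0000
seg 3 [213°–360°] uniform, h=17: θ=271.2° here. β=58.2, B=147. 17·58.2/147 = 6.7306 → s = 26.7306

26.7306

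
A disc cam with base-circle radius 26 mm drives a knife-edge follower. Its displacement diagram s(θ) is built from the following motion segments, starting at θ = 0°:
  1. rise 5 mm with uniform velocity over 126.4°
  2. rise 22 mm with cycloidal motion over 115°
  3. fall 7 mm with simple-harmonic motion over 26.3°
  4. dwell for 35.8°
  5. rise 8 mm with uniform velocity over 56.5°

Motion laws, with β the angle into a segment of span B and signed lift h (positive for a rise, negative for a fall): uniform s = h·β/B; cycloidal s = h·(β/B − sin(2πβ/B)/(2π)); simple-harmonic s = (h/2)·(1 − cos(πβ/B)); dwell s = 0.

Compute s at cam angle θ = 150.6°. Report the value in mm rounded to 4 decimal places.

seg 1 [0°–126.4°] uniform, h=5: full span → s += 5 → s = 5.0000
seg 2 [126.4°–241.4°] cycloidal, h=22: θ=150.6° here. β=24.2, B=115. 22·(0.2104 − sin(2π·0.2104)/(2π)) = 1.2358 → s = 6.2358

6.2358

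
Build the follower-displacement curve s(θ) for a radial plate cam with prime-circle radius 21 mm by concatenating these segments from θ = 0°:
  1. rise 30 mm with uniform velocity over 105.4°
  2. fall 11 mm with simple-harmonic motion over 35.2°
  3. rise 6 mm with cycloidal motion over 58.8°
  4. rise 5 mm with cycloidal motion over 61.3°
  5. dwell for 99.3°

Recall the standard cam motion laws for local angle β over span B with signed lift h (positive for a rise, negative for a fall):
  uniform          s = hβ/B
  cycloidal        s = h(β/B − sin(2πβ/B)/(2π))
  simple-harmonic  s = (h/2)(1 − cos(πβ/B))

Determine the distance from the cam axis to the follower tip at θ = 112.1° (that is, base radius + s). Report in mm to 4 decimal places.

seg 1 [0°–105.4°] uniform, h=30: full span → s += 30 → s = 30.0000
seg 2 [105.4°–140.6°] simple-harmonic, h=-11: θ=112.1° here. β=6.7, B=35.2. -11/2·(1 − cos(π·0.1903)) = -0.9544 → s = 29.0456
radial distance = base radius + s = 21 + 29.0456 = 50.0456

50.0456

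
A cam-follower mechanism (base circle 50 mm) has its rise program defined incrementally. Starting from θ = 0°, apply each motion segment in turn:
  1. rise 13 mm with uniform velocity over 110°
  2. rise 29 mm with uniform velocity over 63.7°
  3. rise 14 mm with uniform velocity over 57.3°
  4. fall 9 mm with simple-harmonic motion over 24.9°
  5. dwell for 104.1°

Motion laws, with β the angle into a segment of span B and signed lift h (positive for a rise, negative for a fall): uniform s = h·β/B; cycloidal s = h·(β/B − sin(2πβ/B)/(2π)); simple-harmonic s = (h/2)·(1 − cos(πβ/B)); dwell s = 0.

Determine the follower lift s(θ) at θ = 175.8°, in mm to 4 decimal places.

seg 1 [0°–110°] uniform, h=13: full span → s += 13 → s = 13.0000
seg 2 [110°–173.7°] uniform, h=29: full span → s += 29 → s = 42.0000
seg 3 [173.7°–231°] uniform, h=14: θ=175.8° here. β=2.1, B=57.3. 14·2.1/57.3 = 0.5131 → s = 42.5131

42.5131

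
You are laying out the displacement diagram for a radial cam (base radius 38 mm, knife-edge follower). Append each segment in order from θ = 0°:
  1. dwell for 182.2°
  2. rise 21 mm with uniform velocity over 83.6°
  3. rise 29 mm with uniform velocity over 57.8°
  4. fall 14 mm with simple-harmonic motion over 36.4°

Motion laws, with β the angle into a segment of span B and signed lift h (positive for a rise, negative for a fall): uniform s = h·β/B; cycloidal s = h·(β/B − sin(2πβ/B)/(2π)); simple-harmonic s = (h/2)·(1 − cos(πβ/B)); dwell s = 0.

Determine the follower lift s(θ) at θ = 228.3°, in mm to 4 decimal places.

seg 1 [0°–182.2°] dwell: s stays 0.0000
seg 2 [182.2°–265.8°] uniform, h=21: θ=228.3° here. β=46.1, B=83.6. 21·46.1/83.6 = 11.5801 → s = 11.5801

11.5801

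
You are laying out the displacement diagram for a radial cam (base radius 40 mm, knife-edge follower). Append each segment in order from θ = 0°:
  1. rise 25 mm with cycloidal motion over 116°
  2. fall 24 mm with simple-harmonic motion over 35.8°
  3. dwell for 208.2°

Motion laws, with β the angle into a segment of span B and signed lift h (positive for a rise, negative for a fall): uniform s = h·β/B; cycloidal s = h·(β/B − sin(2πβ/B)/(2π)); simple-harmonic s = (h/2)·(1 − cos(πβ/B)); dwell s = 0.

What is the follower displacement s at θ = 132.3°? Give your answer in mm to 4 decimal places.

seg 1 [0°–116°] cycloidal, h=25: full span → s += 25 → s = 25.0000
seg 2 [116°–151.8°] simple-harmonic, h=-24: θ=132.3° here. β=16.3, B=35.8. -24/2·(1 − cos(π·0.4553)) = -10.3207 → s = 14.6793

14.6793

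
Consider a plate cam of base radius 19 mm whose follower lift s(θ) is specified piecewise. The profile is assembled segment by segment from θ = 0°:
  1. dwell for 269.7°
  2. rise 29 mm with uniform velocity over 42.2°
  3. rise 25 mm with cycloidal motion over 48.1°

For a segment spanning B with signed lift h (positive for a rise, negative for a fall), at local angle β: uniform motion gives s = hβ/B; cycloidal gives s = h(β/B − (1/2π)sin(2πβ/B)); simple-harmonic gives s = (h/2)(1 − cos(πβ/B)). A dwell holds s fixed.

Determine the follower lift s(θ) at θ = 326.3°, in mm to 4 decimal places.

seg 1 [0°–269.7°] dwell: s stays 0.0000
seg 2 [269.7°–311.9°] uniform, h=29: full span → s += 29 → s = 29.0000
seg 3 [311.9°–360°] cycloidal, h=25: θ=326.3° here. β=14.4, B=48.1. 25·(0.2994 − sin(2π·0.2994)/(2π)) = 3.6955 → s = 32.6955

32.6955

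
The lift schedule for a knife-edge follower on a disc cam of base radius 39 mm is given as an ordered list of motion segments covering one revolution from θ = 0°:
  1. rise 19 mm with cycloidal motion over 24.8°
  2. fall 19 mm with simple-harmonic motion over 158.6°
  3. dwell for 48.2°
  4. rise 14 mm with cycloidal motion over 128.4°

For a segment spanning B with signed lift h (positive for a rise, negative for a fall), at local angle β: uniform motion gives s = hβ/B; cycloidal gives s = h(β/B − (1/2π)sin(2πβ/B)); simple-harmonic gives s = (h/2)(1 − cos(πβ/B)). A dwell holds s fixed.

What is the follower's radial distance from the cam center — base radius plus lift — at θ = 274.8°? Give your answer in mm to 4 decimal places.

seg 1 [0°–24.8°] cycloidal, h=19: full span → s += 19 → s = 19.0000
seg 2 [24.8°–183.4°] simple-harmonic, h=-19: full span → s += -19 → s = 0.0000
seg 3 [183.4°–231.6°] dwell: s stays 0.0000
seg 4 [231.6°–360°] cycloidal, h=14: θ=274.8° here. β=43.2, B=128.4. 14·(0.3364 − sin(2π·0.3364)/(2π)) = 2.8028 → s = 2.8028
radial distance = base radius + s = 39 + 2.8028 = 41.8028

41.8028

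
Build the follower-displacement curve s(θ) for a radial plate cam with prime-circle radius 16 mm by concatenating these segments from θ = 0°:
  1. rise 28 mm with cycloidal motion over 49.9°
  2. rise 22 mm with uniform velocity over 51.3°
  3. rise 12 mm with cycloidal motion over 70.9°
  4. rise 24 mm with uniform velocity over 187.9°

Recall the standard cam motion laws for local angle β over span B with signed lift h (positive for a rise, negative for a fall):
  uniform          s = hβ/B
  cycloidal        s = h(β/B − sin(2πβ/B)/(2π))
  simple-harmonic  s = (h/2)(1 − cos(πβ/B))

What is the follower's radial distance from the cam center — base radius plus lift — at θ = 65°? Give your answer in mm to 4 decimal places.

seg 1 [0°–49.9°] cycloidal, h=28: full span → s += 28 → s = 28.0000
seg 2 [49.9°–101.2°] uniform, h=22: θ=65° here. β=15.1, B=51.3. 22·15.1/51.3 = 6.4756 → s = 34.4756
radial distance = base radius + s = 16 + 34.4756 = 50.4756

50.4756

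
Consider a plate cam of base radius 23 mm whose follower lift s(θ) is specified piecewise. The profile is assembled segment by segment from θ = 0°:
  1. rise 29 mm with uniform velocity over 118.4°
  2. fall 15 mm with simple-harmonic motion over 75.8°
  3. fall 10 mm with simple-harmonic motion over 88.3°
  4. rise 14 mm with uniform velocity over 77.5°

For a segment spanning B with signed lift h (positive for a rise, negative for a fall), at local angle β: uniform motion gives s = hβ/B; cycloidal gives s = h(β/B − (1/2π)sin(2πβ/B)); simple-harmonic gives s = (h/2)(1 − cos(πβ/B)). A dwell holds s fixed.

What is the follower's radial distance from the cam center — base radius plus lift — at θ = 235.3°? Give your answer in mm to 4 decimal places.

seg 1 [0°–118.4°] uniform, h=29: full span → s += 29 → s = 29.0000
seg 2 [118.4°–194.2°] simple-harmonic, h=-15: full span → s += -15 → s = 14.0000
seg 3 [194.2°–282.5°] simple-harmonic, h=-10: θ=235.3° here. β=41.1, B=88.3. -10/2·(1 − cos(π·0.4655)) = -4.4585 → s = 9.5415
radial distance = base radius + s = 23 + 9.5415 = 32.5415

32.5415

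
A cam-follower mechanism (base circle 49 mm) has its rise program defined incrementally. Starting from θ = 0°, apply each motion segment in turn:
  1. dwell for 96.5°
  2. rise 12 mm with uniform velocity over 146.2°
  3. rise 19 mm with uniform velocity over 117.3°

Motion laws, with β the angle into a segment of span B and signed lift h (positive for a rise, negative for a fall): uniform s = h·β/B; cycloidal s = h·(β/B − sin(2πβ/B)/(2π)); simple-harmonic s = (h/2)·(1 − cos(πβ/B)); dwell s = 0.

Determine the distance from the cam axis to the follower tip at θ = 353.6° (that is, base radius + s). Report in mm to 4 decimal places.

seg 1 [0°–96.5°] dwell: s stays 0.0000
seg 2 [96.5°–242.7°] uniform, h=12: full span → s += 12 → s = 12.0000
seg 3 [242.7°–360°] uniform, h=19: θ=353.6° here. β=110.9, B=117.3. 19·110.9/117.3 = 17.9633 → s = 29.9633
radial distance = base radius + s = 49 + 29.9633 = 78.9633

78.9633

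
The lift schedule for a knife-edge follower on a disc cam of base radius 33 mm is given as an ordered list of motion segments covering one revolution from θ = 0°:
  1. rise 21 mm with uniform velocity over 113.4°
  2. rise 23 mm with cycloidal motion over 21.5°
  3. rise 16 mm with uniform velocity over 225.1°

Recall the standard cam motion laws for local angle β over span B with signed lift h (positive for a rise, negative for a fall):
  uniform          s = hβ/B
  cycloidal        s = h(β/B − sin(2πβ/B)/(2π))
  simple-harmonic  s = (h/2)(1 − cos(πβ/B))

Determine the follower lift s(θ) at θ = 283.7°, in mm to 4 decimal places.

seg 1 [0°–113.4°] uniform, h=21: full span → s += 21 → s = 21.0000
seg 2 [113.4°–134.9°] cycloidal, h=23: full span → s += 23 → s = 44.0000
seg 3 [134.9°–360°] uniform, h=16: θ=283.7° here. β=148.8, B=225.1. 16·148.8/225.1 = 10.5766 → s = 54.5766

54.5766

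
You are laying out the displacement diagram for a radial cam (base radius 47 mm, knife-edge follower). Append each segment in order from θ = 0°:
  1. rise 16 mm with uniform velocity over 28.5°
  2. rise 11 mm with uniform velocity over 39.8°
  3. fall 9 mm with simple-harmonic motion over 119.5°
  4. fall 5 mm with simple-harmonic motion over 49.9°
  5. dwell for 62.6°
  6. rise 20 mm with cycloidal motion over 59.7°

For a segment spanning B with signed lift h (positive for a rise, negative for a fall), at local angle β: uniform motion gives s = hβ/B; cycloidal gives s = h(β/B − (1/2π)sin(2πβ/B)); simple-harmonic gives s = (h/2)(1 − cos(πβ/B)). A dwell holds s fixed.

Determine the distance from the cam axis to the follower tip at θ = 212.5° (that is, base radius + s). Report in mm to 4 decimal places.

seg 1 [0°–28.5°] uniform, h=16: full span → s += 16 → s = 16.0000
seg 2 [28.5°–68.3°] uniform, h=11: full span → s += 11 → s = 27.0000
seg 3 [68.3°–187.8°] simple-harmonic, h=-9: full span → s += -9 → s = 18.0000
seg 4 [187.8°–237.7°] simple-harmonic, h=-5: θ=212.5° here. β=24.7, B=49.9. -5/2·(1 − cos(π·0.4950)) = -2.4607 → s = 15.5393
radial distance = base radius + s = 47 + 15.5393 = 62.5393

62.5393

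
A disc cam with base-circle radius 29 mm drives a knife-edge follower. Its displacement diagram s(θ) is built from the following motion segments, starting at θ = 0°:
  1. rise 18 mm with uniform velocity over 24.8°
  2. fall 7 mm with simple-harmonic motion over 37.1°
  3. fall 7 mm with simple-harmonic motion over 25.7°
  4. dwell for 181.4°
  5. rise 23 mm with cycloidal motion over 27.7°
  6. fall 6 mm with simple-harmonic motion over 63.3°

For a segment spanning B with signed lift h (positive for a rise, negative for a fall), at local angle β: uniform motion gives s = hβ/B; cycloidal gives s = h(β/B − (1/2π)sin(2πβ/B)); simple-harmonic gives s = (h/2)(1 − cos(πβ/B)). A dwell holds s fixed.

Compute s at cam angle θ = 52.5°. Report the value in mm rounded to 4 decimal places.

seg 1 [0°–24.8°] uniform, h=18: full span → s += 18 → s = 18.0000
seg 2 [24.8°–61.9°] simple-harmonic, h=-7: θ=52.5° here. β=27.7, B=37.1. -7/2·(1 − cos(π·0.7466)) = -5.9485 → s = 12.0515

12.0515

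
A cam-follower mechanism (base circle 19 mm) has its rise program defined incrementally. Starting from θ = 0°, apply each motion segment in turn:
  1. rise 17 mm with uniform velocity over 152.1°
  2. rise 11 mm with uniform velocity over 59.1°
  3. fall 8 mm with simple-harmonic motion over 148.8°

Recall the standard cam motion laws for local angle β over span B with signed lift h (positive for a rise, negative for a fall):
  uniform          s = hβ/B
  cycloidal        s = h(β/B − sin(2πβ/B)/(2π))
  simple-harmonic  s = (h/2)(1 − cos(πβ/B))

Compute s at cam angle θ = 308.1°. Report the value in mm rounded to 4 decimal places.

seg 1 [0°–152.1°] uniform, h=17: full span → s += 17 → s = 17.0000
seg 2 [152.1°–211.2°] uniform, h=11: full span → s += 11 → s = 28.0000
seg 3 [211.2°–360°] simple-harmonic, h=-8: θ=308.1° here. β=96.9, B=148.8. -8/2·(1 − cos(π·0.6512)) = -5.8295 → s = 22.1705

22.1705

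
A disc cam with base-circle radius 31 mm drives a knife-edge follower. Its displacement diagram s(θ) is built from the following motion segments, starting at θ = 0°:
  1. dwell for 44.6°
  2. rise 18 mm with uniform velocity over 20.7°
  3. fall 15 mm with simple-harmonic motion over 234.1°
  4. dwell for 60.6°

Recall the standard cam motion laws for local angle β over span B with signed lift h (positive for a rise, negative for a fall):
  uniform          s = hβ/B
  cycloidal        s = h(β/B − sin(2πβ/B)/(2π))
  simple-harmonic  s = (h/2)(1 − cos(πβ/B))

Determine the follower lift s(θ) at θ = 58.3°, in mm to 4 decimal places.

seg 1 [0°–44.6°] dwell: s stays 0.0000
seg 2 [44.6°–65.3°] uniform, h=18: θ=58.3° here. β=13.7, B=20.7. 18·13.7/20.7 = 11.9130 → s = 11.9130

11.9130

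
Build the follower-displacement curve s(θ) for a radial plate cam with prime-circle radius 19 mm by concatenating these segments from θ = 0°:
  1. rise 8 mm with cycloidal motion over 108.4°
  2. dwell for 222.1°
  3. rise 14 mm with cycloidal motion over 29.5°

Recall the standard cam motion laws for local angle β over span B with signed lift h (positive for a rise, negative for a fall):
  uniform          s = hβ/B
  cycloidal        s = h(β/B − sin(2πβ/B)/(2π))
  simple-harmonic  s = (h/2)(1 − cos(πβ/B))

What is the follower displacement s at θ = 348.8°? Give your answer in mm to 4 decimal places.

seg 1 [0°–108.4°] cycloidal, h=8: full span → s += 8 → s = 8.0000
seg 2 [108.4°–330.5°] dwell: s stays 8.0000
seg 3 [330.5°–360°] cycloidal, h=14: θ=348.8° here. β=18.3, B=29.5. 14·(0.6203 − sin(2π·0.6203)/(2π)) = 10.2135 → s = 18.2135

18.2135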